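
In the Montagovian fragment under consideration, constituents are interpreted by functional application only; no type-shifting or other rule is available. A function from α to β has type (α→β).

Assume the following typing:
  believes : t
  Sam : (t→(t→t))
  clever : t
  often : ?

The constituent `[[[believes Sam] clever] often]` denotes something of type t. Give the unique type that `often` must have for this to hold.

(t→t)

At [[[believes Sam] clever] often] (required: t): [[believes Sam] clever] is t, which is not a function with range t; hence often is the functor — type (t→t).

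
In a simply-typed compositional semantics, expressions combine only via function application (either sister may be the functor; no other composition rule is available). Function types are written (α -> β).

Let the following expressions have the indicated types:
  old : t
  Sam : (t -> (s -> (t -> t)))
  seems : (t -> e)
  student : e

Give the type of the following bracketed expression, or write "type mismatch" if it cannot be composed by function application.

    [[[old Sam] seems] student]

At [old Sam], Sam : (t -> (s -> (t -> t))) takes old : t, giving (s -> (t -> t)).
[[old Sam] seems]: (s -> (t -> t)) with (t -> e) — neither is a function whose domain matches the other; composition fails here.

type mismatch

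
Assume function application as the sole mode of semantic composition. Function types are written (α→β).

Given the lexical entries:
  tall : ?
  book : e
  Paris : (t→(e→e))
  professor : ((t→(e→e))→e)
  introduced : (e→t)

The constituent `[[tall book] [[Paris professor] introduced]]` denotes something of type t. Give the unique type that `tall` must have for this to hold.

[[tall book] [[Paris professor] introduced]] is required to be t. [[Paris professor] introduced] : t cannot yield t as functor, so [tall book] : (t→t).
[tall book] is required to be (t→t). book : e cannot yield (t→t) as functor, so tall : (e→(t→t)).

(e→(t→t))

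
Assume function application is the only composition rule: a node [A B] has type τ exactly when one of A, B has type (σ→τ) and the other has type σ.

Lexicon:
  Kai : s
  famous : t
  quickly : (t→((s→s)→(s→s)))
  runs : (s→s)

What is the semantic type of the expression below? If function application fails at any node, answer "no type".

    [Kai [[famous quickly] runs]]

s

At [famous quickly], quickly : (t→((s→s)→(s→s))) takes famous : t, giving ((s→s)→(s→s)).
At [[famous quickly] runs], [famous quickly] : ((s→s)→(s→s)) takes runs : (s→s), giving (s→s).
At [Kai [[famous quickly] runs]], [[famous quickly] runs] : (s→s) takes Kai : s, giving s.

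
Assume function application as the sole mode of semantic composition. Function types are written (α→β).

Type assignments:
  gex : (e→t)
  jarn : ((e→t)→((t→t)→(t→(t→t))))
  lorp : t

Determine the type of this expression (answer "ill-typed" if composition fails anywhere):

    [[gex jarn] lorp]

ill-typed

[gex jarn]: jarn is ((e→t)→((t→t)→(t→(t→t)))), gex is (e→t); result ((t→t)→(t→(t→t))).
[[gex jarn] lorp]: ((t→t)→(t→(t→t))) with t — neither is a function whose domain matches the other; composition fails here.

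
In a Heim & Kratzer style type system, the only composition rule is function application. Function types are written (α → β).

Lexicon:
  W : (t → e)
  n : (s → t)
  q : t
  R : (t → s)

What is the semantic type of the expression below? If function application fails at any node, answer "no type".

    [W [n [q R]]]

[q R]: R is (t → s), q is t; result s.
[n [q R]]: n is (s → t), [q R] is s; result t.
[W [n [q R]]]: W is (t → e), [n [q R]] is t; result e.

e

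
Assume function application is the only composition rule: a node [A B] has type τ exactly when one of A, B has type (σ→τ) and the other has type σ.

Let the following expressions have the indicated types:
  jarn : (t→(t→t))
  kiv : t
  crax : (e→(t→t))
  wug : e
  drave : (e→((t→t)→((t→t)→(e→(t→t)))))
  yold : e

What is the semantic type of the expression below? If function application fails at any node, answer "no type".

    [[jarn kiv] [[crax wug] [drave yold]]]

[jarn kiv] — jarn of type (t→(t→t)) combines with kiv of type t: type (t→t).
[crax wug] — crax of type (e→(t→t)) combines with wug of type e: type (t→t).
[drave yold] — drave of type (e→((t→t)→((t→t)→(e→(t→t))))) combines with yold of type e: type ((t→t)→((t→t)→(e→(t→t)))).
[[crax wug] [drave yold]] — [drave yold] of type ((t→t)→((t→t)→(e→(t→t)))) combines with [crax wug] of type (t→t): type ((t→t)→(e→(t→t))).
[[jarn kiv] [[crax wug] [drave yold]]] — [[crax wug] [drave yold]] of type ((t→t)→(e→(t→t))) combines with [jarn kiv] of type (t→t): type (e→(t→t)).

(e→(t→t))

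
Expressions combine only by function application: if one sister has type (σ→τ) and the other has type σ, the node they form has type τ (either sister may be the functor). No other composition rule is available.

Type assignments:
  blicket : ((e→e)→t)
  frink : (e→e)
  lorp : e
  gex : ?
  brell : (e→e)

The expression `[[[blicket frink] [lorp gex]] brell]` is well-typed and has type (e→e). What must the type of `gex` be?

(e→(t→((e→e)→(e→e))))

At [[[blicket frink] [lorp gex]] brell] (required: (e→e)): brell is (e→e), which is not a function with range (e→e); hence [[blicket frink] [lorp gex]] is the functor — type ((e→e)→(e→e)).
At [[blicket frink] [lorp gex]] (required: ((e→e)→(e→e))): [blicket frink] is t, which is not a function with range ((e→e)→(e→e)); hence [lorp gex] is the functor — type (t→((e→e)→(e→e))).
At [lorp gex] (required: (t→((e→e)→(e→e)))): lorp is e, which is not a function with range (t→((e→e)→(e→e))); hence gex is the functor — type (e→(t→((e→e)→(e→e)))).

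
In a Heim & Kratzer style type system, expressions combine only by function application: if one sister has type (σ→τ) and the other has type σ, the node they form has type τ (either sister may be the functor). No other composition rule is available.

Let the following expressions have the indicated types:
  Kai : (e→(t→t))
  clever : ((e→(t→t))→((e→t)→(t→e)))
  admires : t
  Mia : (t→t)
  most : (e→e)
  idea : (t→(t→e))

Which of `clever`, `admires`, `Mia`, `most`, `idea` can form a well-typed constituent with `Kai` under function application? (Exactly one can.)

clever — combines: clever : ((e→(t→t))→((e→t)→(t→e))) takes Kai : (e→(t→t)) as argument, giving ((e→t)→(t→e)).
admires : t — no; Kai wants e, and admires wants nothing (atomic).
Mia : (t→t) — no; Kai wants e, and Mia wants t.
most : (e→e) — no; Kai wants e, and most wants e.
idea : (t→(t→e)) — no; Kai wants e, and idea wants t.

clever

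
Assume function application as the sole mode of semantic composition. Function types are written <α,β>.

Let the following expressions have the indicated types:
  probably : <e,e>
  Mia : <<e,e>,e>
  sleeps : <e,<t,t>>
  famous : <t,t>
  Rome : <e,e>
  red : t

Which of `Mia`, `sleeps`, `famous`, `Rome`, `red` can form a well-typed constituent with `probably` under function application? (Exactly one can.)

Mia — combines: Mia : <<e,e>,e> takes probably : <e,e> as argument, giving e.
sleeps : <e,<t,t>> — probably needs e; sleeps needs e; neither fits.
famous : <t,t> — probably needs e; famous needs t; neither fits.
Rome : <e,e> — probably needs e; Rome needs e; neither fits.
red : t — probably needs e; red needs nothing (atomic); neither fits.

Mia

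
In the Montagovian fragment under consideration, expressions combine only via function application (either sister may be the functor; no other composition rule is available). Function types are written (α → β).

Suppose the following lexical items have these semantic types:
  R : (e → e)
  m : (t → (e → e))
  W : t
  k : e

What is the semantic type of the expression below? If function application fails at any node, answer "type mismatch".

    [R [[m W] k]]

[m W]: functor m : (t → (e → e)), argument W : t; result (e → e).
[[m W] k]: functor [m W] : (e → e), argument k : e; result e.
[R [[m W] k]]: functor R : (e → e), argument [[m W] k] : e; result e.

e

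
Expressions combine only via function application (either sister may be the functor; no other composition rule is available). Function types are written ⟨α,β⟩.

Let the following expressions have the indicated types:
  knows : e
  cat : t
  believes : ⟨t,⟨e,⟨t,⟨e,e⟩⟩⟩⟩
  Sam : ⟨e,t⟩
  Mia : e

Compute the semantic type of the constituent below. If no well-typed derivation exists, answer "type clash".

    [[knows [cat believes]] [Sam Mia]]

⟨e,e⟩

[cat believes] — believes of type ⟨t,⟨e,⟨t,⟨e,e⟩⟩⟩⟩ combines with cat of type t: type ⟨e,⟨t,⟨e,e⟩⟩⟩.
[knows [cat believes]] — [cat believes] of type ⟨e,⟨t,⟨e,e⟩⟩⟩ combines with knows of type e: type ⟨t,⟨e,e⟩⟩.
[Sam Mia] — Sam of type ⟨e,t⟩ combines with Mia of type e: type t.
[[knows [cat believes]] [Sam Mia]] — [knows [cat believes]] of type ⟨t,⟨e,e⟩⟩ combines with [Sam Mia] of type t: type ⟨e,e⟩.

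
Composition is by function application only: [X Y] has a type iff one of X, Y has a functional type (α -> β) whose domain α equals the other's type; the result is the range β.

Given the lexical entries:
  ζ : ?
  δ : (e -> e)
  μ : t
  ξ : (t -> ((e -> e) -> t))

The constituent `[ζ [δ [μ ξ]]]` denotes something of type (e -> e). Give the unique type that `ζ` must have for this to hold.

For [ζ [δ [μ ξ]]] to have type (e -> e) with [δ [μ ξ]] of type t, ζ must be the function: ζ : (t -> (e -> e)).

(t -> (e -> e))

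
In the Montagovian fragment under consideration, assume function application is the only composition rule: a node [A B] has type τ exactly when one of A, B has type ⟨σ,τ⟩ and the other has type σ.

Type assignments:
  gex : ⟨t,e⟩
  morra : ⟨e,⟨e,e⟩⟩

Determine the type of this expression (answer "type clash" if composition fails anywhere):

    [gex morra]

At [gex morra]: neither ⟨t,e⟩ nor ⟨e,⟨e,e⟩⟩ can take the other as argument; the node is ill-typed.

type clash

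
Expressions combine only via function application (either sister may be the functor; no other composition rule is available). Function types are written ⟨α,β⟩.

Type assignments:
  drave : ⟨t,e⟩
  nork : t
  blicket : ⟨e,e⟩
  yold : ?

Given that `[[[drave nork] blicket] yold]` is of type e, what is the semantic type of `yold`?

⟨e,e⟩

At [[[drave nork] blicket] yold] (required: e): [[drave nork] blicket] is e, which is not a function with range e; hence yold is the functor — type ⟨e,e⟩.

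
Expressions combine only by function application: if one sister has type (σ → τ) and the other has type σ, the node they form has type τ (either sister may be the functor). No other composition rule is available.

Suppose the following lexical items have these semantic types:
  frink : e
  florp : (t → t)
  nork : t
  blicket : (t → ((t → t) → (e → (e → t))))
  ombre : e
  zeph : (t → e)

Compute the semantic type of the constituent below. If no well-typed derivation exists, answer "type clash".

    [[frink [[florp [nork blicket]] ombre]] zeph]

e

[nork blicket]: blicket is (t → ((t → t) → (e → (e → t)))), nork is t; result ((t → t) → (e → (e → t))).
[florp [nork blicket]]: [nork blicket] is ((t → t) → (e → (e → t))), florp is (t → t); result (e → (e → t)).
[[florp [nork blicket]] ombre]: [florp [nork blicket]] is (e → (e → t)), ombre is e; result (e → t).
[frink [[florp [nork blicket]] ombre]]: [[florp [nork blicket]] ombre] is (e → t), frink is e; result t.
[[frink [[florp [nork blicket]] ombre]] zeph]: zeph is (t → e), [frink [[florp [nork blicket]] ombre]] is t; result e.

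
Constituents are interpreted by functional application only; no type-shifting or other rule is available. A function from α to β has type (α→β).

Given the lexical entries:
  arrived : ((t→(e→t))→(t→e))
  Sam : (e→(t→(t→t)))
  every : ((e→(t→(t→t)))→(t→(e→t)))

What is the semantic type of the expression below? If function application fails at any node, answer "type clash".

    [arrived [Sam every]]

[Sam every] — every of type ((e→(t→(t→t)))→(t→(e→t))) combines with Sam of type (e→(t→(t→t))): type (t→(e→t)).
[arrived [Sam every]] — arrived of type ((t→(e→t))→(t→e)) combines with [Sam every] of type (t→(e→t)): type (t→e).

(t→e)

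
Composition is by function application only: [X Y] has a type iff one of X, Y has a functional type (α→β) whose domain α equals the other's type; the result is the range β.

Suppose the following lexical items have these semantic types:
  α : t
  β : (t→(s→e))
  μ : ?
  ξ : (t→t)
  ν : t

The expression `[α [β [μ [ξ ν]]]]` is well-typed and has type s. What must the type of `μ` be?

At [α [β [μ [ξ ν]]]] (required: s): α is t, which is not a function with range s; hence [β [μ [ξ ν]]] is the functor — type (t→s).
At [β [μ [ξ ν]]] (required: (t→s)): β is (t→(s→e)), which is not a function with range (t→s); hence [μ [ξ ν]] is the functor — type ((t→(s→e))→(t→s)).
At [μ [ξ ν]] (required: ((t→(s→e))→(t→s))): [ξ ν] is t, which is not a function with range ((t→(s→e))→(t→s)); hence μ is the functor — type (t→((t→(s→e))→(t→s))).

(t→((t→(s→e))→(t→s)))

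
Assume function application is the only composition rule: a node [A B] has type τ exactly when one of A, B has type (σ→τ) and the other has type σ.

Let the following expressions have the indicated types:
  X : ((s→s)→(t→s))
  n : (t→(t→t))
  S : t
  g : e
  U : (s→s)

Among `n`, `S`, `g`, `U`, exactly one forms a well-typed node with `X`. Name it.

n : (t→(t→t)) — neither side's domain matches the other.
S : t — neither side's domain matches the other.
g : e — neither side's domain matches the other.
U — combines: X : ((s→s)→(t→s)) takes U : (s→s) as argument, giving (t→s).

U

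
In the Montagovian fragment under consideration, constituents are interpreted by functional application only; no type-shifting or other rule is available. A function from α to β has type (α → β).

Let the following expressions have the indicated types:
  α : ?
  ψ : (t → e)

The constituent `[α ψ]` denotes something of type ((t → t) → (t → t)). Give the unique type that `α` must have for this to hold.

For [α ψ] to have type ((t → t) → (t → t)) with ψ of type (t → e), α must be the function: α : ((t → e) → ((t → t) → (t → t))).

((t → e) → ((t → t) → (t → t)))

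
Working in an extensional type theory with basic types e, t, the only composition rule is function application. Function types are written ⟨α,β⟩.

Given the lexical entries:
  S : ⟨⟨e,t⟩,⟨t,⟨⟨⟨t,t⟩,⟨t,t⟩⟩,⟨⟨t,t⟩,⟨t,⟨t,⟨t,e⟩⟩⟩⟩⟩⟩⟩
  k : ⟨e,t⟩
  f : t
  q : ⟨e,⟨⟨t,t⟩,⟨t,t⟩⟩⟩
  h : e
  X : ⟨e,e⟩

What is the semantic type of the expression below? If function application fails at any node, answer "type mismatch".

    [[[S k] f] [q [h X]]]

[S k] — S of type ⟨⟨e,t⟩,⟨t,⟨⟨⟨t,t⟩,⟨t,t⟩⟩,⟨⟨t,t⟩,⟨t,⟨t,⟨t,e⟩⟩⟩⟩⟩⟩⟩ combines with k of type ⟨e,t⟩: type ⟨t,⟨⟨⟨t,t⟩,⟨t,t⟩⟩,⟨⟨t,t⟩,⟨t,⟨t,⟨t,e⟩⟩⟩⟩⟩⟩.
[[S k] f] — [S k] of type ⟨t,⟨⟨⟨t,t⟩,⟨t,t⟩⟩,⟨⟨t,t⟩,⟨t,⟨t,⟨t,e⟩⟩⟩⟩⟩⟩ combines with f of type t: type ⟨⟨⟨t,t⟩,⟨t,t⟩⟩,⟨⟨t,t⟩,⟨t,⟨t,⟨t,e⟩⟩⟩⟩⟩.
[h X] — X of type ⟨e,e⟩ combines with h of type e: type e.
[q [h X]] — q of type ⟨e,⟨⟨t,t⟩,⟨t,t⟩⟩⟩ combines with [h X] of type e: type ⟨⟨t,t⟩,⟨t,t⟩⟩.
[[[S k] f] [q [h X]]] — [[S k] f] of type ⟨⟨⟨t,t⟩,⟨t,t⟩⟩,⟨⟨t,t⟩,⟨t,⟨t,⟨t,e⟩⟩⟩⟩⟩ combines with [q [h X]] of type ⟨⟨t,t⟩,⟨t,t⟩⟩: type ⟨⟨t,t⟩,⟨t,⟨t,⟨t,e⟩⟩⟩⟩.

⟨⟨t,t⟩,⟨t,⟨t,⟨t,e⟩⟩⟩⟩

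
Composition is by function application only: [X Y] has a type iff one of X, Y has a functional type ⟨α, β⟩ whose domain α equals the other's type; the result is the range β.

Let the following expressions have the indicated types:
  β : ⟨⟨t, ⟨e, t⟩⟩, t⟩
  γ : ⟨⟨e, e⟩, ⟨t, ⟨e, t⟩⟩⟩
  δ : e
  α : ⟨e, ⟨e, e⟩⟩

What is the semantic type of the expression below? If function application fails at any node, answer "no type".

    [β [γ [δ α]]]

t

[δ α]: ⟨e, ⟨e, e⟩⟩ applied to e yields ⟨e, e⟩.
[γ [δ α]]: ⟨⟨e, e⟩, ⟨t, ⟨e, t⟩⟩⟩ applied to ⟨e, e⟩ yields ⟨t, ⟨e, t⟩⟩.
[β [γ [δ α]]]: ⟨⟨t, ⟨e, t⟩⟩, t⟩ applied to ⟨t, ⟨e, t⟩⟩ yields t.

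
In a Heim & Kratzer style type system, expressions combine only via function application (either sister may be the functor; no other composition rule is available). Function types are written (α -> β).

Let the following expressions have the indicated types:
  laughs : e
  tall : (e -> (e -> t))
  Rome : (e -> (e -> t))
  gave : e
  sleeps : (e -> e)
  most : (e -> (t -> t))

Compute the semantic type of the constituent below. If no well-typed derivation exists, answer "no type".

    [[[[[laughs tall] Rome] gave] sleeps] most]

At [laughs tall], tall : (e -> (e -> t)) takes laughs : e, giving (e -> t).
[[laughs tall] Rome]: (e -> t) and (e -> (e -> t)) cannot combine by function application — type clash.

no type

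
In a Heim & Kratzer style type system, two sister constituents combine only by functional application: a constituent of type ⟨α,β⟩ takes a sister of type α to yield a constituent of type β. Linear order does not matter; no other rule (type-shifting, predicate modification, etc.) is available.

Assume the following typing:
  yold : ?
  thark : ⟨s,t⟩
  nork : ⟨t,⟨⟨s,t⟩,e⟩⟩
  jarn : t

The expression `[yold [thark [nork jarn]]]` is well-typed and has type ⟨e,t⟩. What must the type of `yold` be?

At [yold [thark [nork jarn]]] (required: ⟨e,t⟩): [thark [nork jarn]] is e, which is not a function with range ⟨e,t⟩; hence yold is the functor — type ⟨e,⟨e,t⟩⟩.

⟨e,⟨e,t⟩⟩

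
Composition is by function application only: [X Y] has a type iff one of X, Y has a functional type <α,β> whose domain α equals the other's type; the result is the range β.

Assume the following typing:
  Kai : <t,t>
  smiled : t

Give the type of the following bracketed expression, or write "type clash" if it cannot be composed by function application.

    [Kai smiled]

t

[Kai smiled]: functor Kai : <t,t>, argument smiled : t; result t.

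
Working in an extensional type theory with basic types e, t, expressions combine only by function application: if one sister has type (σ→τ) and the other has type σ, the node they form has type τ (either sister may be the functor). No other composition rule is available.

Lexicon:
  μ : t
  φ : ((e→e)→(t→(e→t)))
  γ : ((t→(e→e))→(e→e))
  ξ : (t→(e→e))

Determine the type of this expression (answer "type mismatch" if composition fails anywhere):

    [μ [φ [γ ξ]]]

(e→t)

At [γ ξ], γ : ((t→(e→e))→(e→e)) takes ξ : (t→(e→e)), giving (e→e).
At [φ [γ ξ]], φ : ((e→e)→(t→(e→t))) takes [γ ξ] : (e→e), giving (t→(e→t)).
At [μ [φ [γ ξ]]], [φ [γ ξ]] : (t→(e→t)) takes μ : t, giving (e→t).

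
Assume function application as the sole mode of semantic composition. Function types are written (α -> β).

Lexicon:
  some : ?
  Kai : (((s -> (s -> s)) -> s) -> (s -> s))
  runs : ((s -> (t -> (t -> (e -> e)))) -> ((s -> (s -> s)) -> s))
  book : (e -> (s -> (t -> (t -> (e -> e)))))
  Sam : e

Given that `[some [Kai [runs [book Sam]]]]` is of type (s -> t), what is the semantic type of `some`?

[some [Kai [runs [book Sam]]]] is required to be (s -> t). [Kai [runs [book Sam]]] : (s -> s) cannot yield (s -> t) as functor, so some : ((s -> s) -> (s -> t)).

((s -> s) -> (s -> t))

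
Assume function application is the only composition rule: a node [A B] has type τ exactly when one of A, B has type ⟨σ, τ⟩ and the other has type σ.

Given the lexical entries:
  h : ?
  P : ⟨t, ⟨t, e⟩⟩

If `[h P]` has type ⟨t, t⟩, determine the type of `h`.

[h P] must have type ⟨t, t⟩. The sister P has type ⟨t, ⟨t, e⟩⟩; that is not a function onto ⟨t, t⟩, so h must be the functor, of type ⟨⟨t, ⟨t, e⟩⟩, ⟨t, t⟩⟩.

⟨⟨t, ⟨t, e⟩⟩, ⟨t, t⟩⟩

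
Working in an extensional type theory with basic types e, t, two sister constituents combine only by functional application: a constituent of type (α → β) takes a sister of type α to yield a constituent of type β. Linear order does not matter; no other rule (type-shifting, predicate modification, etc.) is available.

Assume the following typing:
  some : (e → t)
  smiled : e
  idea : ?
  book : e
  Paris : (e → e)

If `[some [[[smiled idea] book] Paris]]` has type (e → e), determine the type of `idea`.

(e → (e → ((e → e) → ((e → t) → (e → e)))))

[some [[[smiled idea] book] Paris]] is required to be (e → e). some : (e → t) cannot yield (e → e) as functor, so [[[smiled idea] book] Paris] : ((e → t) → (e → e)).
[[[smiled idea] book] Paris] is required to be ((e → t) → (e → e)). Paris : (e → e) cannot yield ((e → t) → (e → e)) as functor, so [[smiled idea] book] : ((e → e) → ((e → t) → (e → e))).
[[smiled idea] book] is required to be ((e → e) → ((e → t) → (e → e))). book : e cannot yield ((e → e) → ((e → t) → (e → e))) as functor, so [smiled idea] : (e → ((e → e) → ((e → t) → (e → e)))).
[smiled idea] is required to be (e → ((e → e) → ((e → t) → (e → e)))). smiled : e cannot yield (e → ((e → e) → ((e → t) → (e → e)))) as functor, so idea : (e → (e → ((e → e) → ((e → t) → (e → e))))).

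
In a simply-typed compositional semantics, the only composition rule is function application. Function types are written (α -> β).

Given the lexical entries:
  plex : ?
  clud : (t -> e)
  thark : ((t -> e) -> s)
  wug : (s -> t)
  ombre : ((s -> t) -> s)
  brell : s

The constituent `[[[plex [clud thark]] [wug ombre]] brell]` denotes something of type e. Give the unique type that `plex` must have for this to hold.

(s -> (s -> (s -> e)))

At [[[plex [clud thark]] [wug ombre]] brell] (required: e): brell is s, which is not a function with range e; hence [[plex [clud thark]] [wug ombre]] is the functor — type (s -> e).
At [[plex [clud thark]] [wug ombre]] (required: (s -> e)): [wug ombre] is s, which is not a function with range (s -> e); hence [plex [clud thark]] is the functor — type (s -> (s -> e)).
At [plex [clud thark]] (required: (s -> (s -> e))): [clud thark] is s, which is not a function with range (s -> (s -> e)); hence plex is the functor — type (s -> (s -> (s -> e))).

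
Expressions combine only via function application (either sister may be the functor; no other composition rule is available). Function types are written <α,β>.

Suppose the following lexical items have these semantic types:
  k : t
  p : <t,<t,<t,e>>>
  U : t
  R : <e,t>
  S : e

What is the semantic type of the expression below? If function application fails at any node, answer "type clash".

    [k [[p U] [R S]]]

e

[p U] — p of type <t,<t,<t,e>>> combines with U of type t: type <t,<t,e>>.
[R S] — R of type <e,t> combines with S of type e: type t.
[[p U] [R S]] — [p U] of type <t,<t,e>> combines with [R S] of type t: type <t,e>.
[k [[p U] [R S]]] — [[p U] [R S]] of type <t,e> combines with k of type t: type e.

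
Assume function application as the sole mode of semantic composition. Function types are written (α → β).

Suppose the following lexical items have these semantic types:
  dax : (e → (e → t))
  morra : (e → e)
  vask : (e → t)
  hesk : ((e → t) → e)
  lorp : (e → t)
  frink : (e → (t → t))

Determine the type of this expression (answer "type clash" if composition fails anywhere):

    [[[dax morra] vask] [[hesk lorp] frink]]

type clash

At [dax morra]: neither (e → (e → t)) nor (e → e) can take the other as argument; the node is ill-typed.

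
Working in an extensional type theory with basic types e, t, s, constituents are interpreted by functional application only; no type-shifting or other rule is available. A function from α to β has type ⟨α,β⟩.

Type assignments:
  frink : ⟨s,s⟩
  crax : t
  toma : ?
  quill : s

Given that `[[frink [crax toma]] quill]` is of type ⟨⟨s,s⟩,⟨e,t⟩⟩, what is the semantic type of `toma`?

⟨t,⟨⟨s,s⟩,⟨s,⟨⟨s,s⟩,⟨e,t⟩⟩⟩⟩⟩

For [[frink [crax toma]] quill] to have type ⟨⟨s,s⟩,⟨e,t⟩⟩ with quill of type s, [frink [crax toma]] must be the function: [frink [crax toma]] : ⟨s,⟨⟨s,s⟩,⟨e,t⟩⟩⟩.
For [frink [crax toma]] to have type ⟨s,⟨⟨s,s⟩,⟨e,t⟩⟩⟩ with frink of type ⟨s,s⟩, [crax toma] must be the function: [crax toma] : ⟨⟨s,s⟩,⟨s,⟨⟨s,s⟩,⟨e,t⟩⟩⟩⟩.
For [crax toma] to have type ⟨⟨s,s⟩,⟨s,⟨⟨s,s⟩,⟨e,t⟩⟩⟩⟩ with crax of type t, toma must be the function: toma : ⟨t,⟨⟨s,s⟩,⟨s,⟨⟨s,s⟩,⟨e,t⟩⟩⟩⟩⟩.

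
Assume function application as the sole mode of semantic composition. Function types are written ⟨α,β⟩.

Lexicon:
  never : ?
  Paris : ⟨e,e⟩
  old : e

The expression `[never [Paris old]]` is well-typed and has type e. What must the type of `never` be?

At [never [Paris old]] (required: e): [Paris old] is e, which is not a function with range e; hence never is the functor — type ⟨e,e⟩.

⟨e,e⟩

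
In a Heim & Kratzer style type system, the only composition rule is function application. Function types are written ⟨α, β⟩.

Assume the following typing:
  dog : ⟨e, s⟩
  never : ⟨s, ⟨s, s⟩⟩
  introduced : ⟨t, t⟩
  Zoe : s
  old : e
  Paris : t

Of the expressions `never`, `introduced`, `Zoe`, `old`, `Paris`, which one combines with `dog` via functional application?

never : ⟨s, ⟨s, s⟩⟩ — neither side's domain matches the other.
introduced : ⟨t, t⟩ — neither side's domain matches the other.
Zoe : s — neither side's domain matches the other.
old — combines: dog : ⟨e, s⟩ takes old : e as argument, giving s.
Paris : t — neither side's domain matches the other.

old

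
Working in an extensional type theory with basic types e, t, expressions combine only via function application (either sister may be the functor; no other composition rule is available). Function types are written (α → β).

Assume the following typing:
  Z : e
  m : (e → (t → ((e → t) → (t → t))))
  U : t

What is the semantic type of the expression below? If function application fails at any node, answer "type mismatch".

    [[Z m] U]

((e → t) → (t → t))

At [Z m], m : (e → (t → ((e → t) → (t → t)))) takes Z : e, giving (t → ((e → t) → (t → t))).
At [[Z m] U], [Z m] : (t → ((e → t) → (t → t))) takes U : t, giving ((e → t) → (t → t)).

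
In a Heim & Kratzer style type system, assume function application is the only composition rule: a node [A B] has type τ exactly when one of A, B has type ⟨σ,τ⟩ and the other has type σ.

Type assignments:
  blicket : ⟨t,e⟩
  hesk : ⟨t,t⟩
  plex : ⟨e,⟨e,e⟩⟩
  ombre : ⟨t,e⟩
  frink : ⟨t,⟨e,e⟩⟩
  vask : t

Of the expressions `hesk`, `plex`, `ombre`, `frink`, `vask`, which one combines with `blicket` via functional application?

hesk : ⟨t,t⟩ — does not combine with blicket.
plex : ⟨e,⟨e,e⟩⟩ — does not combine with blicket.
ombre : ⟨t,e⟩ — does not combine with blicket.
frink : ⟨t,⟨e,e⟩⟩ — does not combine with blicket.
vask — combines: blicket : ⟨t,e⟩ takes vask : t as argument, giving e.

vask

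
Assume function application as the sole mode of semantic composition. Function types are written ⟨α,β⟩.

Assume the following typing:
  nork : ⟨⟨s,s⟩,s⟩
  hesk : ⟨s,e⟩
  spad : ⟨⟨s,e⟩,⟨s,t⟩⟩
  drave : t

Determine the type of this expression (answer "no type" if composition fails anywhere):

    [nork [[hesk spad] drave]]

[hesk spad]: ⟨⟨s,e⟩,⟨s,t⟩⟩ applied to ⟨s,e⟩ yields ⟨s,t⟩.
[[hesk spad] drave]: ⟨s,t⟩ with t — neither is a function whose domain matches the other; composition fails here.

no type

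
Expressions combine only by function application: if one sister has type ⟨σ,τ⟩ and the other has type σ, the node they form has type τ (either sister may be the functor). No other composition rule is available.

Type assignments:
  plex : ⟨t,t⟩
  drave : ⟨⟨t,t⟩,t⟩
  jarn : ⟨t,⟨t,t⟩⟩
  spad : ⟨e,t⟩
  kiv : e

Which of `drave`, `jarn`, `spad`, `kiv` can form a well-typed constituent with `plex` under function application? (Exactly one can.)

drave

drave — combines: drave : ⟨⟨t,t⟩,t⟩ takes plex : ⟨t,t⟩ as argument, giving t.
jarn : ⟨t,⟨t,t⟩⟩ — no; plex wants t, and jarn wants t.
spad : ⟨e,t⟩ — no; plex wants t, and spad wants e.
kiv : e — no; plex wants t, and kiv wants nothing (atomic).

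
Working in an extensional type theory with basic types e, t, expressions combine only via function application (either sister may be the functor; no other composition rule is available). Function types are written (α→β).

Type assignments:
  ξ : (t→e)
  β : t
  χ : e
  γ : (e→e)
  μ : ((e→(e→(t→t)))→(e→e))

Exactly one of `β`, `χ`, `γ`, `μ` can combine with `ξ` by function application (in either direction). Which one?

β — combines: ξ : (t→e) takes β : t as argument, giving e.
χ : e — neither side's domain matches the other.
γ : (e→e) — neither side's domain matches the other.
μ : ((e→(e→(t→t)))→(e→e)) — neither side's domain matches the other.

β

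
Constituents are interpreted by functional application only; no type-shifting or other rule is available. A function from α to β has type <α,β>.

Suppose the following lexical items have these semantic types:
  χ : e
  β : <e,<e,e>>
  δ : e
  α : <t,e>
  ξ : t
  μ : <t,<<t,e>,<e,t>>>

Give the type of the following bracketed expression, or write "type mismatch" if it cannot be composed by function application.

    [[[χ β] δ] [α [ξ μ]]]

[χ β]: functor β : <e,<e,e>>, argument χ : e; result <e,e>.
[[χ β] δ]: functor [χ β] : <e,e>, argument δ : e; result e.
[ξ μ]: functor μ : <t,<<t,e>,<e,t>>>, argument ξ : t; result <<t,e>,<e,t>>.
[α [ξ μ]]: functor [ξ μ] : <<t,e>,<e,t>>, argument α : <t,e>; result <e,t>.
[[[χ β] δ] [α [ξ μ]]]: functor [α [ξ μ]] : <e,t>, argument [[χ β] δ] : e; result t.

t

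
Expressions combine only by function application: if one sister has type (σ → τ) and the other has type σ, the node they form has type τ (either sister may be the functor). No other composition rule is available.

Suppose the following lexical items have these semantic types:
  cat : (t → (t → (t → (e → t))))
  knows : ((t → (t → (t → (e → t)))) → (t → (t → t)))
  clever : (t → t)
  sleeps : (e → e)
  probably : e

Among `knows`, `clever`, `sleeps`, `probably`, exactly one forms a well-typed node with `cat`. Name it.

knows — combines: knows : ((t → (t → (t → (e → t)))) → (t → (t → t))) takes cat : (t → (t → (t → (e → t)))) as argument, giving (t → (t → t)).
clever : (t → t) — does not combine with cat.
sleeps : (e → e) — does not combine with cat.
probably : e — does not combine with cat.

knows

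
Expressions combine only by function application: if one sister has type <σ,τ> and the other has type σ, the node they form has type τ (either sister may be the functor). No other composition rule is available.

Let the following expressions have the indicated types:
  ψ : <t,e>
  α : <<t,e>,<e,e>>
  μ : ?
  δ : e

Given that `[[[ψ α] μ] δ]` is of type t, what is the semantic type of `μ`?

<<e,e>,<e,t>>

For [[[ψ α] μ] δ] to have type t with δ of type e, [[ψ α] μ] must be the function: [[ψ α] μ] : <e,t>.
For [[ψ α] μ] to have type <e,t> with [ψ α] of type <e,e>, μ must be the function: μ : <<e,e>,<e,t>>.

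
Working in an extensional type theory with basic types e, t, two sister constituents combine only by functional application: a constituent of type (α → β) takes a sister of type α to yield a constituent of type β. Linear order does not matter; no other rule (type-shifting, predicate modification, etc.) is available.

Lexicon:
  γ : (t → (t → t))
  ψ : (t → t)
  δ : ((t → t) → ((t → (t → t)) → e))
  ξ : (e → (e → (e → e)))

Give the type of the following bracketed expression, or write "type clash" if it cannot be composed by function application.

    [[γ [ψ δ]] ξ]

[ψ δ]: functor δ : ((t → t) → ((t → (t → t)) → e)), argument ψ : (t → t); result ((t → (t → t)) → e).
[γ [ψ δ]]: functor [ψ δ] : ((t → (t → t)) → e), argument γ : (t → (t → t)); result e.
[[γ [ψ δ]] ξ]: functor ξ : (e → (e → (e → e))), argument [γ [ψ δ]] : e; result (e → (e → e)).

(e → (e → e))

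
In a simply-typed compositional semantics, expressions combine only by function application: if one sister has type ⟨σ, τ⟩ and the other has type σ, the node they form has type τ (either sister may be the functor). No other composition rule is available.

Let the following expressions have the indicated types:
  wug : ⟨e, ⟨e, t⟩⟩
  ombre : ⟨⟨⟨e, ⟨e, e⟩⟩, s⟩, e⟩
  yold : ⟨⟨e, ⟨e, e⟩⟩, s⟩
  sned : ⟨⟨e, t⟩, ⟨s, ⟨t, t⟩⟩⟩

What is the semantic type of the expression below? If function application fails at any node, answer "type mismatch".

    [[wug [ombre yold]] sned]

At [ombre yold], ombre : ⟨⟨⟨e, ⟨e, e⟩⟩, s⟩, e⟩ takes yold : ⟨⟨e, ⟨e, e⟩⟩, s⟩, giving e.
At [wug [ombre yold]], wug : ⟨e, ⟨e, t⟩⟩ takes [ombre yold] : e, giving ⟨e, t⟩.
At [[wug [ombre yold]] sned], sned : ⟨⟨e, t⟩, ⟨s, ⟨t, t⟩⟩⟩ takes [wug [ombre yold]] : ⟨e, t⟩, giving ⟨s, ⟨t, t⟩⟩.

⟨s, ⟨t, t⟩⟩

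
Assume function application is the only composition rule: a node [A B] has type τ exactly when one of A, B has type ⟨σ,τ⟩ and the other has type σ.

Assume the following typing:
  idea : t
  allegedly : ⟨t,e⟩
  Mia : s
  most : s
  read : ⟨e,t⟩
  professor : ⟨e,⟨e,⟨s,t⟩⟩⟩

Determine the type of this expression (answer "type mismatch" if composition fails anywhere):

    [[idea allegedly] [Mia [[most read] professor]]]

At [idea allegedly], allegedly : ⟨t,e⟩ takes idea : t, giving e.
[most read]: s and ⟨e,t⟩ cannot combine by function application — type clash.

type mismatch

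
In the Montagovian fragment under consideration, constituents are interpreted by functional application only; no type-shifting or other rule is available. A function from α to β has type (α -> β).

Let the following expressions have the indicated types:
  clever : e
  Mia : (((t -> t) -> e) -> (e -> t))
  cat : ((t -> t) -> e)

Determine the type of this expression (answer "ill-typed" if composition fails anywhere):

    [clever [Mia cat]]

t

[Mia cat]: (((t -> t) -> e) -> (e -> t)) applied to ((t -> t) -> e) yields (e -> t).
[clever [Mia cat]]: (e -> t) applied to e yields t.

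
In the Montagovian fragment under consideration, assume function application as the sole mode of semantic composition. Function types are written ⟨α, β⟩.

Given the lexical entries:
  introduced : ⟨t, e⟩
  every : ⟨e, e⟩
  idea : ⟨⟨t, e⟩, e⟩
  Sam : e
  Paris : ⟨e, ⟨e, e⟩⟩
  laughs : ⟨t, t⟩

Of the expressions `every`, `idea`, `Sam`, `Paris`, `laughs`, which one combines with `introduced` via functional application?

idea

every : ⟨e, e⟩ — neither side's domain matches the other.
idea — combines: idea : ⟨⟨t, e⟩, e⟩ takes introduced : ⟨t, e⟩ as argument, giving e.
Sam : e — neither side's domain matches the other.
Paris : ⟨e, ⟨e, e⟩⟩ — neither side's domain matches the other.
laughs : ⟨t, t⟩ — neither side's domain matches the other.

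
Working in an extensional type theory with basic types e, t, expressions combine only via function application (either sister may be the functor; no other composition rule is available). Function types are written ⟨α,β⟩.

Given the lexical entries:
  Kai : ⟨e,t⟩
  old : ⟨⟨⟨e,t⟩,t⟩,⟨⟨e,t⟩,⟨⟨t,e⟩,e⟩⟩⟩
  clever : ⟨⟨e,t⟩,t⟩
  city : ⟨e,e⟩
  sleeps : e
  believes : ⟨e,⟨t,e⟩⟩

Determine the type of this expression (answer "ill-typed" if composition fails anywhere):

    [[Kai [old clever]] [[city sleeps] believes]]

[old clever]: ⟨⟨⟨e,t⟩,t⟩,⟨⟨e,t⟩,⟨⟨t,e⟩,e⟩⟩⟩ applied to ⟨⟨e,t⟩,t⟩ yields ⟨⟨e,t⟩,⟨⟨t,e⟩,e⟩⟩.
[Kai [old clever]]: ⟨⟨e,t⟩,⟨⟨t,e⟩,e⟩⟩ applied to ⟨e,t⟩ yields ⟨⟨t,e⟩,e⟩.
[city sleeps]: ⟨e,e⟩ applied to e yields e.
[[city sleeps] believes]: ⟨e,⟨t,e⟩⟩ applied to e yields ⟨t,e⟩.
[[Kai [old clever]] [[city sleeps] believes]]: ⟨⟨t,e⟩,e⟩ applied to ⟨t,e⟩ yields e.

e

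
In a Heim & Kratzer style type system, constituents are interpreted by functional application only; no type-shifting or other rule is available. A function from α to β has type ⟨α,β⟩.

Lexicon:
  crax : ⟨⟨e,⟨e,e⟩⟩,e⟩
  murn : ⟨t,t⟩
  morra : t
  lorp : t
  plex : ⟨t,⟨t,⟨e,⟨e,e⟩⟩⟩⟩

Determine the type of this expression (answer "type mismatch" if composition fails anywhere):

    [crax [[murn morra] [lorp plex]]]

e

At [murn morra], murn : ⟨t,t⟩ takes morra : t, giving t.
At [lorp plex], plex : ⟨t,⟨t,⟨e,⟨e,e⟩⟩⟩⟩ takes lorp : t, giving ⟨t,⟨e,⟨e,e⟩⟩⟩.
At [[murn morra] [lorp plex]], [lorp plex] : ⟨t,⟨e,⟨e,e⟩⟩⟩ takes [murn morra] : t, giving ⟨e,⟨e,e⟩⟩.
At [crax [[murn morra] [lorp plex]]], crax : ⟨⟨e,⟨e,e⟩⟩,e⟩ takes [[murn morra] [lorp plex]] : ⟨e,⟨e,e⟩⟩, giving e.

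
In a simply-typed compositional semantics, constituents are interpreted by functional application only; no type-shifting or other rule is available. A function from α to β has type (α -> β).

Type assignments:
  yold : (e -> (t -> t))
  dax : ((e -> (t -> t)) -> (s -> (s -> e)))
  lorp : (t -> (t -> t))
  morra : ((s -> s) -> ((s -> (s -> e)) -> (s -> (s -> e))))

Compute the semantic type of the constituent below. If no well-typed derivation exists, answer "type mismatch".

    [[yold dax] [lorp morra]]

type mismatch

[yold dax]: functor dax : ((e -> (t -> t)) -> (s -> (s -> e))), argument yold : (e -> (t -> t)); result (s -> (s -> e)).
[lorp morra]: (t -> (t -> t)) with ((s -> s) -> ((s -> (s -> e)) -> (s -> (s -> e)))) — neither is a function whose domain matches the other; composition fails here.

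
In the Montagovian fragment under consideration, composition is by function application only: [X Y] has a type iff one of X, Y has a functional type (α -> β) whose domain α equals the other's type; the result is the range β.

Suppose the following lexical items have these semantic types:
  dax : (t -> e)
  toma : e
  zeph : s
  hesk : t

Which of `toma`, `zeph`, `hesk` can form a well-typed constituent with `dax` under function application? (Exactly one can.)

toma : e — no; dax wants t, and toma wants nothing (atomic).
zeph : s — no; dax wants t, and zeph wants nothing (atomic).
hesk — combines: dax : (t -> e) takes hesk : t as argument, giving e.

hesk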